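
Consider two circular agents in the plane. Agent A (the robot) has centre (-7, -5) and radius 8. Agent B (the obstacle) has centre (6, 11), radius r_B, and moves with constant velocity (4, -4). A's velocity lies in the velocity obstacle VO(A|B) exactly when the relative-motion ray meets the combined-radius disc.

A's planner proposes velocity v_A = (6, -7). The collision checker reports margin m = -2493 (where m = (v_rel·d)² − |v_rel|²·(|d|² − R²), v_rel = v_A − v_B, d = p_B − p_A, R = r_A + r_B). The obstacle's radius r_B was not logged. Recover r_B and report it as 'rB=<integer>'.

m = -2493
d = (13, 16);  v_rel = (2, -3),  |v_rel|² = 13
v_rel×d = (2)·(16) − (-3)·(13) = 71
since m = R²·13 − 71²:  R² = (5041 + -2493) / 13 = 196
R = √196 = 14  ⇒  r_B = 14 − 8 = 6

rB=6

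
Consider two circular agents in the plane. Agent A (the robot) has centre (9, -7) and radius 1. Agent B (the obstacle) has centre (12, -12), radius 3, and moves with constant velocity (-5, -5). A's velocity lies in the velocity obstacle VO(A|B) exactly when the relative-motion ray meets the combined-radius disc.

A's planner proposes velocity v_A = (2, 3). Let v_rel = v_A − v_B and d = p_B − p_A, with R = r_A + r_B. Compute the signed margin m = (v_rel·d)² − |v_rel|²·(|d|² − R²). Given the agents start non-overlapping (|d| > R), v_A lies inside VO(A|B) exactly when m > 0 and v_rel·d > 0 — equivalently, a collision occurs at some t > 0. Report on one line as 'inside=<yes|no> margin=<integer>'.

d = (3, -5),  |d|² = 34;  R = 1+3 = 4,  c = 34−4² = 18
v_rel = (7, 8),  |v_rel|² = 113;  v_rel·d = (7)·(3) + (8)·(-5) = -19
113·t² + 38·t + 18 = 0  ⇒  m = (-19)² − 113·18 = -1673
m = -1673 < 0,  v_rel·d = -19 < 0  ⇒  outside

inside=no margin=-1673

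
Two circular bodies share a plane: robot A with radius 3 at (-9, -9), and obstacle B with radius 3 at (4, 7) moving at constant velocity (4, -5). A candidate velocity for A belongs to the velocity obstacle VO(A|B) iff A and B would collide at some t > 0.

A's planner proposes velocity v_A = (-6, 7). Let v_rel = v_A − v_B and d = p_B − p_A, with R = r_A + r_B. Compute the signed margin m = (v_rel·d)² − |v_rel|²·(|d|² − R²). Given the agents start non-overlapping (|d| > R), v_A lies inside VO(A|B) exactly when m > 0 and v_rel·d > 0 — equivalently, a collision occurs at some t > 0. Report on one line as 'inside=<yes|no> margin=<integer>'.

d = (13, 16),  |d|² = 425;  R = 3+3 = 6,  c = 425−6² = 389
v_rel = (-10, 12),  |v_rel|² = 244;  v_rel·d = (-10)·(13) + (12)·(16) = 62
244·t² − 124·t + 389 = 0  ⇒  m = 62² − 244·389 = -91072
m = -91072 < 0,  v_rel·d = 62 > 0  ⇒  outside

inside=no margin=-91072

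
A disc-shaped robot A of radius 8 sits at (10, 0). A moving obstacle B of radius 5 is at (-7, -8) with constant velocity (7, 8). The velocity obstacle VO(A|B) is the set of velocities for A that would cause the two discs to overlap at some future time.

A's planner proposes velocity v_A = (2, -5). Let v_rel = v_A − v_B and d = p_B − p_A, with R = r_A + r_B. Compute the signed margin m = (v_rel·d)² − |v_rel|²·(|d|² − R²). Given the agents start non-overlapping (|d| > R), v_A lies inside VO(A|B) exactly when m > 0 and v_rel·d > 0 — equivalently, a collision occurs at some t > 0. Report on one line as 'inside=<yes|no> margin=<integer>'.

d = (-17, -8),  |d|² = 353;  R = 8+5 = 13,  c = 353−13² = 184
v_rel = (-5, -13),  |v_rel|² = 194;  v_rel·d = (-5)·(-17) + (-13)·(-8) = 189
194·t² − 378·t + 184 = 0  ⇒  m = 189² − 194·184 = 25
m = 25 > 0,  v_rel·d = 189 > 0  ⇒  inside

inside=yes margin=25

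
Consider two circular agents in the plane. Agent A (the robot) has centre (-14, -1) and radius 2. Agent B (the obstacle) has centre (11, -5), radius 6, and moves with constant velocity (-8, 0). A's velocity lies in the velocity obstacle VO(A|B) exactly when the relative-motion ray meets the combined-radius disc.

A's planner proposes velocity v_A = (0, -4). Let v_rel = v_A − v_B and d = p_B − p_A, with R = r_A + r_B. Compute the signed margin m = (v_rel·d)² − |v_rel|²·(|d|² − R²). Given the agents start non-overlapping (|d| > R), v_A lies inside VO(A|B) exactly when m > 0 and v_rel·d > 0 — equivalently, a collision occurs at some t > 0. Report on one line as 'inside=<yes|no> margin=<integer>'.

d = (25, -4),  |d|² = 641;  R = 2+6 = 8,  c = 641−8² = 577
v_rel = (8, -4),  |v_rel|² = 80;  v_rel·d = (8)·(25) + (-4)·(-4) = 216
80·t² − 432·t + 577 = 0  ⇒  m = 216² − 80·577 = 496
m = 496 > 0,  v_rel·d = 216 > 0  ⇒  inside

inside=yes margin=496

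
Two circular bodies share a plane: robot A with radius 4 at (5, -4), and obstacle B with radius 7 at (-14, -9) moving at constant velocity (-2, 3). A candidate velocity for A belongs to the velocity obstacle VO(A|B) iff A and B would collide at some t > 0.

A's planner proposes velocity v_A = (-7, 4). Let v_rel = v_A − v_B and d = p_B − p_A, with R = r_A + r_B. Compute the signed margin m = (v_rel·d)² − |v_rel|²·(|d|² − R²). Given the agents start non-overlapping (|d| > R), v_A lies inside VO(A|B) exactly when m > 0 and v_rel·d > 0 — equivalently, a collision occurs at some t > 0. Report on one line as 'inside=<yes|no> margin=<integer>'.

d = (-19, -5),  |d|² = 386;  R = 4+7 = 11,  c = 386−11² = 265
v_rel = (-5, 1),  |v_rel|² = 26;  v_rel·d = (-5)·(-19) + (1)·(-5) = 90
26·t² − 180·t + 265 = 0  ⇒  m = 90² − 26·265 = 1210
m = 1210 > 0,  v_rel·d = 90 > 0  ⇒  inside

inside=yes margin=1210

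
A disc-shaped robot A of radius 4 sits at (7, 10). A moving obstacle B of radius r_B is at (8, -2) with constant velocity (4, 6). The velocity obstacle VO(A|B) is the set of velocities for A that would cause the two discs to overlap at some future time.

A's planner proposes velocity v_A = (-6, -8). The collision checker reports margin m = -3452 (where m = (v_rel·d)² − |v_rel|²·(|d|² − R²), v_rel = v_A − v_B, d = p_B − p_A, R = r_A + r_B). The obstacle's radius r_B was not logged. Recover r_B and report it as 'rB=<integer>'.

m = -3452
d = (1, -12);  v_rel = (-10, -14),  |v_rel|² = 296
v_rel×d = (-10)·(-12) − (-14)·(1) = 134
since m = R²·296 − 134²:  R² = (17956 + -3452) / 296 = 49
R = √49 = 7  ⇒  r_B = 7 − 4 = 3

rB=3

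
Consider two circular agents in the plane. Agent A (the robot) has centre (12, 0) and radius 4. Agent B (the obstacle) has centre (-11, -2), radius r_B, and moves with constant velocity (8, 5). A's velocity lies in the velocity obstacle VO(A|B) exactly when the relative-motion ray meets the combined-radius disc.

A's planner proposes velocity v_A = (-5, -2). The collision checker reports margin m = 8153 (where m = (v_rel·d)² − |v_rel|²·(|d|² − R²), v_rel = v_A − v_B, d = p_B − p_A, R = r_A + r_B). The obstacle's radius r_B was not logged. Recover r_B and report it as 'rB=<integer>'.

m = 8153
d = (-23, -2);  v_rel = (-13, -7),  |v_rel|² = 218
v_rel×d = (-13)·(-2) − (-7)·(-23) = -135
since m = R²·218 − (-135)²:  R² = (18225 + 8153) / 218 = 121
R = √121 = 11  ⇒  r_B = 11 − 4 = 7

rB=7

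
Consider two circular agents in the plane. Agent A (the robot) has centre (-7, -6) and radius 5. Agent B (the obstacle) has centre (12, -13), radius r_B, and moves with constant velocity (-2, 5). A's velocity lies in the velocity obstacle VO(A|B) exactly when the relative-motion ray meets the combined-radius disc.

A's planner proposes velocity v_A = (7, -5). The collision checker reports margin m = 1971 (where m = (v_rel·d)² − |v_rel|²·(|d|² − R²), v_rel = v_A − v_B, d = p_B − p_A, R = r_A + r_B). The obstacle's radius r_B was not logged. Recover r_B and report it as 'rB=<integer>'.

m = 1971
d = (19, -7);  v_rel = (9, -10),  |v_rel|² = 181
v_rel×d = (9)·(-7) − (-10)·(19) = 127
since m = R²·181 − 127²:  R² = (16129 + 1971) / 181 = 100
R = √100 = 10  ⇒  r_B = 10 − 5 = 5

rB=5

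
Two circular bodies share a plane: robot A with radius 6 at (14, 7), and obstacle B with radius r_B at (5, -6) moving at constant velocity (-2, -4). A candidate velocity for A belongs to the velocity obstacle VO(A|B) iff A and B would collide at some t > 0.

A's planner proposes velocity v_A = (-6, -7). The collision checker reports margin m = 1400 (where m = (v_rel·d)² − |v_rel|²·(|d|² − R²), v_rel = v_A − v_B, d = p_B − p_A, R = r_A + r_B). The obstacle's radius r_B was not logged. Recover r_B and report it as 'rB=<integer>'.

m = 1400
d = (-9, -13);  v_rel = (-4, -3),  |v_rel|² = 25
v_rel×d = (-4)·(-13) − (-3)·(-9) = 25
since m = R²·25 − 25²:  R² = (625 + 1400) / 25 = 81
R = √81 = 9  ⇒  r_B = 9 − 6 = 3

rB=3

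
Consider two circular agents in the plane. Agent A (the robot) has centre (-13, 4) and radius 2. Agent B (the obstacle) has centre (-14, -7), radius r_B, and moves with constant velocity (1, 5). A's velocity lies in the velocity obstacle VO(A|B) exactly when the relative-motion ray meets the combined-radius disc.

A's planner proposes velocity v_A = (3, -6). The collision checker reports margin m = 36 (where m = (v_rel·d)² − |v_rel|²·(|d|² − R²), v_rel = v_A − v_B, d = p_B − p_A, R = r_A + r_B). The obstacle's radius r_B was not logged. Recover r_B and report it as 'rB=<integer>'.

m = 36
d = (-1, -11);  v_rel = (2, -11),  |v_rel|² = 125
v_rel×d = (2)·(-11) − (-11)·(-1) = -33
since m = R²·125 − (-33)²:  R² = (1089 + 36) / 125 = 9
R = √9 = 3  ⇒  r_B = 3 − 2 = 1

rB=1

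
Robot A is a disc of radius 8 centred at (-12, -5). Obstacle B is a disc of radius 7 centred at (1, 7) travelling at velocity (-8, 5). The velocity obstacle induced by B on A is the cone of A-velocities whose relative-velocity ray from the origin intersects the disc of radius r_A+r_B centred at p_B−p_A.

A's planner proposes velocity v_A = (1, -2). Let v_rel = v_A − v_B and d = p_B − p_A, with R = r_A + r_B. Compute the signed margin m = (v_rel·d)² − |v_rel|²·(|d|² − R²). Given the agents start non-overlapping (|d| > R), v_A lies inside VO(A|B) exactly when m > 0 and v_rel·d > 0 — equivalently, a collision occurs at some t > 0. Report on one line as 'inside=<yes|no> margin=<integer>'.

d = (13, 12),  |d|² = 313;  R = 8+7 = 15,  c = 313−15² = 88
v_rel = (9, -7),  |v_rel|² = 130;  v_rel·d = (9)·(13) + (-7)·(12) = 33
130·t² − 66·t + 88 = 0  ⇒  m = 33² − 130·88 = -10351
m = -10351 < 0,  v_rel·d = 33 > 0  ⇒  outside

inside=no margin=-10351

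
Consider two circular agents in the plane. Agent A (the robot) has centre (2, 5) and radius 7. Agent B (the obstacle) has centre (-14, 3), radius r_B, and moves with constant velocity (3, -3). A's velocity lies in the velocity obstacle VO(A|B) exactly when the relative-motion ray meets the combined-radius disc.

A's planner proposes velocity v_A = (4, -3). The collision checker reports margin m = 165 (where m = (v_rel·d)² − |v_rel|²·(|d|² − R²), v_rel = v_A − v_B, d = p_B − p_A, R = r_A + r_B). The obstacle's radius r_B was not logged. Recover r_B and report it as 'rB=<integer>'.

m = 165
d = (-16, -2);  v_rel = (1, 0),  |v_rel|² = 1
v_rel×d = (1)·(-2) − (0)·(-16) = -2
since m = R²·1 − (-2)²:  R² = (4 + 165) / 1 = 169
R = √169 = 13  ⇒  r_B = 13 − 7 = 6

rB=6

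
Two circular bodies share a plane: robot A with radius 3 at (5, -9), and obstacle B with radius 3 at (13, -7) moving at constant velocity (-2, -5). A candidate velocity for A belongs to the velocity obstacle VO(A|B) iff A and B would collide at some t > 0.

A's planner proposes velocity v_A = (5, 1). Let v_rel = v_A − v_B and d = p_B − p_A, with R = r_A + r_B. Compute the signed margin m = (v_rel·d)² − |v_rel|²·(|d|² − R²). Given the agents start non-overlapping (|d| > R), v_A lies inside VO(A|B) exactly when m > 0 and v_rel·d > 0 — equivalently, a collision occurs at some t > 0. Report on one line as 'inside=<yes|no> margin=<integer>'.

d = (8, 2),  |d|² = 68;  R = 3+3 = 6,  c = 68−6² = 32
v_rel = (7, 6),  |v_rel|² = 85;  v_rel·d = (7)·(8) + (6)·(2) = 68
85·t² − 136·t + 32 = 0  ⇒  m = 68² − 85·32 = 1904
m = 1904 > 0,  v_rel·d = 68 > 0  ⇒  inside

inside=yes margin=1904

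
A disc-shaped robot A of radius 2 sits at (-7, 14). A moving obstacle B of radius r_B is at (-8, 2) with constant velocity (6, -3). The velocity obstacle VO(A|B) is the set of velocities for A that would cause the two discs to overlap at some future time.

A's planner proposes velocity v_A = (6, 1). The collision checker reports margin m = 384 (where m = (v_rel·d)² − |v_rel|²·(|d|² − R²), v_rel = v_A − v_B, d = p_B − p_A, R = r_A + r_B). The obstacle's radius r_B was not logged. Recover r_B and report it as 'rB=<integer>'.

m = 384
d = (-1, -12);  v_rel = (0, 4),  |v_rel|² = 16
v_rel×d = (0)·(-12) − (4)·(-1) = 4
since m = R²·16 − 4²:  R² = (16 + 384) / 16 = 25
R = √25 = 5  ⇒  r_B = 5 − 2 = 3

rB=3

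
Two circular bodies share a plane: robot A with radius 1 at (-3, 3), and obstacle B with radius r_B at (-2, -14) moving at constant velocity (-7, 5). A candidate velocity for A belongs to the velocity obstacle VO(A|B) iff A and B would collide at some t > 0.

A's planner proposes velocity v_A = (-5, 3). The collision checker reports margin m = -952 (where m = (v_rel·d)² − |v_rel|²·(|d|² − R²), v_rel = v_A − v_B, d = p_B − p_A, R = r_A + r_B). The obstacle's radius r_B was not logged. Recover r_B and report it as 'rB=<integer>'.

m = -952
d = (1, -17);  v_rel = (2, -2),  |v_rel|² = 8
v_rel×d = (2)·(-17) − (-2)·(1) = -32
since m = R²·8 − (-32)²:  R² = (1024 + -952) / 8 = 9
R = √9 = 3  ⇒  r_B = 3 − 1 = 2

rB=2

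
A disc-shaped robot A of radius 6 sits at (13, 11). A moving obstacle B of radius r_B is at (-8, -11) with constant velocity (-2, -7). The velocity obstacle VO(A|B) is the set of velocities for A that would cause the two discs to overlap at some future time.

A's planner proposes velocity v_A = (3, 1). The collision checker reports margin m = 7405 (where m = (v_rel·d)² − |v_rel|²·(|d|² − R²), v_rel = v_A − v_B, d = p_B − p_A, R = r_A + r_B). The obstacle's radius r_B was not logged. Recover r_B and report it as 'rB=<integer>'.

m = 7405
d = (-21, -22);  v_rel = (5, 8),  |v_rel|² = 89
v_rel×d = (5)·(-22) − (8)·(-21) = 58
since m = R²·89 − 58²:  R² = (3364 + 7405) / 89 = 121
R = √121 = 11  ⇒  r_B = 11 − 6 = 5

rB=5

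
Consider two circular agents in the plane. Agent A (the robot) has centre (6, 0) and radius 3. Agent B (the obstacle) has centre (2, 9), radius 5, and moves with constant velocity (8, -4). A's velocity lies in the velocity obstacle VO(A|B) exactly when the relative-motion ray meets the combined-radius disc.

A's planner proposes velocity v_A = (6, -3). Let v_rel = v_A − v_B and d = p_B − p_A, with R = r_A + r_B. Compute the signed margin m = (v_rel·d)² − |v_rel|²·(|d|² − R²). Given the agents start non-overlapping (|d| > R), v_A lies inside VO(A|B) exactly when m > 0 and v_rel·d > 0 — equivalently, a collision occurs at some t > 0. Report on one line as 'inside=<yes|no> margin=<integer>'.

d = (-4, 9),  |d|² = 97;  R = 3+5 = 8,  c = 97−8² = 33
v_rel = (-2, 1),  |v_rel|² = 5;  v_rel·d = (-2)·(-4) + (1)·(9) = 17
5·t² − 34·t + 33 = 0  ⇒  m = 17² − 5·33 = 124
m = 124 > 0,  v_rel·d = 17 > 0  ⇒  inside

inside=yes margin=124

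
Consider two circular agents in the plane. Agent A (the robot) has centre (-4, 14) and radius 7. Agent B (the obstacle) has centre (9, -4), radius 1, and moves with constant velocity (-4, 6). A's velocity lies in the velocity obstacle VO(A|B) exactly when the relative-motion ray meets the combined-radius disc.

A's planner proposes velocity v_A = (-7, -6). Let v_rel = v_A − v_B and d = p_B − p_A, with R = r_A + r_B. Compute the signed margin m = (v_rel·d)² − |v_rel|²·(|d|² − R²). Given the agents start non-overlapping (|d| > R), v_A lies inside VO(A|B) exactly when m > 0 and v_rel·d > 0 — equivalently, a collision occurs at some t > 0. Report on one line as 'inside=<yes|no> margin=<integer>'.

d = (13, -18),  |d|² = 493;  R = 7+1 = 8,  c = 493−8² = 429
v_rel = (-3, -12),  |v_rel|² = 153;  v_rel·d = (-3)·(13) + (-12)·(-18) = 177
153·t² − 354·t + 429 = 0  ⇒  m = 177² − 153·429 = -34308
m = -34308 < 0,  v_rel·d = 177 > 0  ⇒  outside

inside=no margin=-34308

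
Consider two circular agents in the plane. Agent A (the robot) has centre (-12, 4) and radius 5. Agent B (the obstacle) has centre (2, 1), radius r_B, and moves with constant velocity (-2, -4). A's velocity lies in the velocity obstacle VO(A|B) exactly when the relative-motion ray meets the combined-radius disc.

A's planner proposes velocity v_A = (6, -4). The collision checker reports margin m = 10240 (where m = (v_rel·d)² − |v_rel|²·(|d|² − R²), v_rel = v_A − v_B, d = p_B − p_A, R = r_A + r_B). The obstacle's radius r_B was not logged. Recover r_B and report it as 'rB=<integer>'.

m = 10240
d = (14, -3);  v_rel = (8, 0),  |v_rel|² = 64
v_rel×d = (8)·(-3) − (0)·(14) = -24
since m = R²·64 − (-24)²:  R² = (576 + 10240) / 64 = 169
R = √169 = 13  ⇒  r_B = 13 − 5 = 8

rB=8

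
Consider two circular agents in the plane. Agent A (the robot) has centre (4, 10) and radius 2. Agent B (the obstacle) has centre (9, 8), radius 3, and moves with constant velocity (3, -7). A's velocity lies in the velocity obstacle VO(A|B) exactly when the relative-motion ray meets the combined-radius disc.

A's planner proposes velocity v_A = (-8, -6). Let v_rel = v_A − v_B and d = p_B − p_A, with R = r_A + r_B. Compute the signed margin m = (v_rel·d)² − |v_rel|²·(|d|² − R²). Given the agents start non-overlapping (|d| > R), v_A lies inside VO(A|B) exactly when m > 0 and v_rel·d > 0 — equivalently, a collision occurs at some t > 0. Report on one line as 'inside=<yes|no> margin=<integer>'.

d = (5, -2),  |d|² = 29;  R = 2+3 = 5,  c = 29−5² = 4
v_rel = (-11, 1),  |v_rel|² = 122;  v_rel·d = (-11)·(5) + (1)·(-2) = -57
122·t² + 114·t + 4 = 0  ⇒  m = (-57)² − 122·4 = 2761
m = 2761 > 0,  v_rel·d = -57 < 0  ⇒  outside

inside=no margin=2761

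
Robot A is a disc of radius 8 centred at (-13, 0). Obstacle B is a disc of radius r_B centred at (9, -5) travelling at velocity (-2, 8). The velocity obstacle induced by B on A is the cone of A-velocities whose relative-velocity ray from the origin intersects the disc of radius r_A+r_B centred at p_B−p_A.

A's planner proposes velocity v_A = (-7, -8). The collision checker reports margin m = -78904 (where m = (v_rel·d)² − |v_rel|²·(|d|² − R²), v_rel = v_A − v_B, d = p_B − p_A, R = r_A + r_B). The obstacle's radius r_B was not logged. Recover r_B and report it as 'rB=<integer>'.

m = -78904
d = (22, -5);  v_rel = (-5, -16),  |v_rel|² = 281
v_rel×d = (-5)·(-5) − (-16)·(22) = 377
since m = R²·281 − 377²:  R² = (142129 + -78904) / 281 = 225
R = √225 = 15  ⇒  r_B = 15 − 8 = 7

rB=7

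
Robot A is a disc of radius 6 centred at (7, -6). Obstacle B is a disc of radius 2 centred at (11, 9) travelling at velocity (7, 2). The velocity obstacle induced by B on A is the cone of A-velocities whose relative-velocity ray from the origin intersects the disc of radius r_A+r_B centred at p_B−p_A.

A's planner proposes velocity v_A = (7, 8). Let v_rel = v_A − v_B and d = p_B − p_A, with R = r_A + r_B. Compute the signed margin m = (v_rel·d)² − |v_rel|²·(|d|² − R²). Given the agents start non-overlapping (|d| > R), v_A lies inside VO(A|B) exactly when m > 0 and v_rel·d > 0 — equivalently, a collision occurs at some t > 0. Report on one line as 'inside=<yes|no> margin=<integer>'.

d = (4, 15),  |d|² = 241;  R = 6+2 = 8,  c = 241−8² = 177
v_rel = (0, 6),  |v_rel|² = 36;  v_rel·d = (0)·(4) + (6)·(15) = 90
36·t² − 180·t + 177 = 0  ⇒  m = 90² − 36·177 = 1728
m = 1728 > 0,  v_rel·d = 90 > 0  ⇒  inside

inside=yes margin=1728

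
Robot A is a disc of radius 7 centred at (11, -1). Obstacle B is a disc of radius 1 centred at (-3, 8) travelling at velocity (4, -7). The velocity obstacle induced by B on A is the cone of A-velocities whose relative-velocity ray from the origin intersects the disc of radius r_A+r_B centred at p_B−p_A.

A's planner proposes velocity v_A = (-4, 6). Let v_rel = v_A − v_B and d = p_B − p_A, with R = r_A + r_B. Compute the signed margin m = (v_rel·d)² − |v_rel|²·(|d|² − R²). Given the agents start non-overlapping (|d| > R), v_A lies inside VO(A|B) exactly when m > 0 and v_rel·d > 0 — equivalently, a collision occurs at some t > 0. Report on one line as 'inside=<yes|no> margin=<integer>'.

d = (-14, 9),  |d|² = 277;  R = 7+1 = 8,  c = 277−8² = 213
v_rel = (-8, 13),  |v_rel|² = 233;  v_rel·d = (-8)·(-14) + (13)·(9) = 229
233·t² − 458·t + 213 = 0  ⇒  m = 229² − 233·213 = 2812
m = 2812 > 0,  v_rel·d = 229 > 0  ⇒  inside

inside=yes margin=2812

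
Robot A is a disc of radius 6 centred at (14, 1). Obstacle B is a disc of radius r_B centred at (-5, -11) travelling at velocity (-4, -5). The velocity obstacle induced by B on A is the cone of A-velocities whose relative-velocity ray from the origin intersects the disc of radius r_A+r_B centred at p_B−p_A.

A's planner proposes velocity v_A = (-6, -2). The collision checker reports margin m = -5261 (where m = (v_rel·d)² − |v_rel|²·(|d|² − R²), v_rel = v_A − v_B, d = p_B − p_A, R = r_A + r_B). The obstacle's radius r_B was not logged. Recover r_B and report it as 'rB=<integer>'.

m = -5261
d = (-19, -12);  v_rel = (-2, 3),  |v_rel|² = 13
v_rel×d = (-2)·(-12) − (3)·(-19) = 81
since m = R²·13 − 81²:  R² = (6561 + -5261) / 13 = 100
R = √100 = 10  ⇒  r_B = 10 − 6 = 4

rB=4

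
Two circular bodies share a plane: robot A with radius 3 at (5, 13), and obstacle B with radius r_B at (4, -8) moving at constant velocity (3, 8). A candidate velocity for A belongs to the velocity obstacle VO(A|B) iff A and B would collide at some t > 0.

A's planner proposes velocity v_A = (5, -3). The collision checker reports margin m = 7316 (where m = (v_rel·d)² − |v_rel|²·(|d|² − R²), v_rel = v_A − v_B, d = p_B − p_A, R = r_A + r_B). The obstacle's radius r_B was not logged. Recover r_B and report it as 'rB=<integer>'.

m = 7316
d = (-1, -21);  v_rel = (2, -11),  |v_rel|² = 125
v_rel×d = (2)·(-21) − (-11)·(-1) = -53
since m = R²·125 − (-53)²:  R² = (2809 + 7316) / 125 = 81
R = √81 = 9  ⇒  r_B = 9 − 3 = 6

rB=6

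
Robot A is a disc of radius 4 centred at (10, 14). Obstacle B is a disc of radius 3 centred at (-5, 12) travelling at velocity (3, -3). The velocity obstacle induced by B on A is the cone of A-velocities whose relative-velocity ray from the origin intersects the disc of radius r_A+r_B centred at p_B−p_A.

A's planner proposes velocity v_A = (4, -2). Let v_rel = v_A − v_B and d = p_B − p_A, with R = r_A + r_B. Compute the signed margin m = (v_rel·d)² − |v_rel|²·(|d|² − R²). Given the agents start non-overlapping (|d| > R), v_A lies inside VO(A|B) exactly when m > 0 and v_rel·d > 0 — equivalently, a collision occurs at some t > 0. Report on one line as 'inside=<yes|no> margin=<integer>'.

d = (-15, -2),  |d|² = 229;  R = 4+3 = 7,  c = 229−7² = 180
v_rel = (1, 1),  |v_rel|² = 2;  v_rel·d = (1)·(-15) + (1)·(-2) = -17
2·t² + 34·t + 180 = 0  ⇒  m = (-17)² − 2·180 = -71
m = -71 < 0,  v_rel·d = -17 < 0  ⇒  outside

inside=no margin=-71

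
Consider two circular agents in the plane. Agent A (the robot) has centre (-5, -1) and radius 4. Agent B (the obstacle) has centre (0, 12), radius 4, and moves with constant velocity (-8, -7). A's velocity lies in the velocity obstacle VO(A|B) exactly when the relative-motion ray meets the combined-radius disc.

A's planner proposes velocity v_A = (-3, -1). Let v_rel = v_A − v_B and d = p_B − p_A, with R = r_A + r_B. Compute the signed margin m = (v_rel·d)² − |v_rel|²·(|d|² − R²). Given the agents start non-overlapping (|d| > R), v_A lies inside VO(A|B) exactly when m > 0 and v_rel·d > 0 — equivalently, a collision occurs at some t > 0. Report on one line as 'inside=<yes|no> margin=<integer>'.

d = (5, 13),  |d|² = 194;  R = 4+4 = 8,  c = 194−8² = 130
v_rel = (5, 6),  |v_rel|² = 61;  v_rel·d = (5)·(5) + (6)·(13) = 103
61·t² − 206·t + 130 = 0  ⇒  m = 103² − 61·130 = 2679
m = 2679 > 0,  v_rel·d = 103 > 0  ⇒  inside

inside=yes margin=2679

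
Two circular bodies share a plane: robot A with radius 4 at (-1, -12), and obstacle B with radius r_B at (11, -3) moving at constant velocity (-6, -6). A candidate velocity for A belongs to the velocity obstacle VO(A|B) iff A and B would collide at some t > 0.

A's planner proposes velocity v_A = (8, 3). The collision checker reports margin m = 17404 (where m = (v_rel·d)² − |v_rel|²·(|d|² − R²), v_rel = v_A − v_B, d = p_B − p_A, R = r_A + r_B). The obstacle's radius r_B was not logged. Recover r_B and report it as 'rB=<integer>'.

m = 17404
d = (12, 9);  v_rel = (14, 9),  |v_rel|² = 277
v_rel×d = (14)·(9) − (9)·(12) = 18
since m = R²·277 − 18²:  R² = (324 + 17404) / 277 = 64
R = √64 = 8  ⇒  r_B = 8 − 4 = 4

rB=4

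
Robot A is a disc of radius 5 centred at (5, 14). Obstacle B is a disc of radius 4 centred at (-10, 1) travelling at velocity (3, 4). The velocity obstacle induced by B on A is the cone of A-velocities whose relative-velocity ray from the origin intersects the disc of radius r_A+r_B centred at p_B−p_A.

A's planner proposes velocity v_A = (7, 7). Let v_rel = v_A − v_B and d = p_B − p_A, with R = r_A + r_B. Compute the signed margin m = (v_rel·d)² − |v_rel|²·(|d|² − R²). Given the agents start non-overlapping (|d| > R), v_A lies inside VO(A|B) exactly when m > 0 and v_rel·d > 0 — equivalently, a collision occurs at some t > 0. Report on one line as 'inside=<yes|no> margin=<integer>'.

d = (-15, -13),  |d|² = 394;  R = 5+4 = 9,  c = 394−9² = 313
v_rel = (4, 3),  |v_rel|² = 25;  v_rel·d = (4)·(-15) + (3)·(-13) = -99
25·t² + 198·t + 313 = 0  ⇒  m = (-99)² − 25·313 = 1976
m = 1976 > 0,  v_rel·d = -99 < 0  ⇒  outside

inside=no margin=1976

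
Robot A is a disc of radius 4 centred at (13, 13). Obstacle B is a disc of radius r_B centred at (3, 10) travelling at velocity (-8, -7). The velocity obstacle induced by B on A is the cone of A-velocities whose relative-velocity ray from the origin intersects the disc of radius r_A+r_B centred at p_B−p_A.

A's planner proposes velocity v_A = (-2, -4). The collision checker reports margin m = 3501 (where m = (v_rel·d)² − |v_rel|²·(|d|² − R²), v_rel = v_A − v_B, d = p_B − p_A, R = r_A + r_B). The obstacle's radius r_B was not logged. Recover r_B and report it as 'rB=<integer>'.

m = 3501
d = (-10, -3);  v_rel = (6, 3),  |v_rel|² = 45
v_rel×d = (6)·(-3) − (3)·(-10) = 12
since m = R²·45 − 12²:  R² = (144 + 3501) / 45 = 81
R = √81 = 9  ⇒  r_B = 9 − 4 = 5

rB=5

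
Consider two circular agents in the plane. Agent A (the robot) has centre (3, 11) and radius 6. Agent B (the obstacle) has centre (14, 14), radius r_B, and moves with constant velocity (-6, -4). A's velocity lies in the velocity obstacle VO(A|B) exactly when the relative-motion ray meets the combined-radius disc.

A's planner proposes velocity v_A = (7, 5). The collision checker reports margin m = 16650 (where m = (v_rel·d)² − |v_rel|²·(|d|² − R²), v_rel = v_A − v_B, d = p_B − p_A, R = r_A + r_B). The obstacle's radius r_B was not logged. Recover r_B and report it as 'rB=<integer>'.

m = 16650
d = (11, 3);  v_rel = (13, 9),  |v_rel|² = 250
v_rel×d = (13)·(3) − (9)·(11) = -60
since m = R²·250 − (-60)²:  R² = (3600 + 16650) / 250 = 81
R = √81 = 9  ⇒  r_B = 9 − 6 = 3

rB=3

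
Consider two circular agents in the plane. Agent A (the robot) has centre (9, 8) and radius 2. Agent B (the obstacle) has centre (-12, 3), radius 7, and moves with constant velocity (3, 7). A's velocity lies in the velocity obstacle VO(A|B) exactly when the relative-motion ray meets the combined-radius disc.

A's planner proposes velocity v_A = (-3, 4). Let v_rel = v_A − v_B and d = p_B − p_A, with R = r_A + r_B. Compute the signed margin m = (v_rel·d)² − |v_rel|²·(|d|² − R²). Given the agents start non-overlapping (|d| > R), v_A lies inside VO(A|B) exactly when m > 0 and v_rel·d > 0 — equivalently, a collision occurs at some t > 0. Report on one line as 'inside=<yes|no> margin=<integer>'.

d = (-21, -5),  |d|² = 466;  R = 2+7 = 9,  c = 466−9² = 385
v_rel = (-6, -3),  |v_rel|² = 45;  v_rel·d = (-6)·(-21) + (-3)·(-5) = 141
45·t² − 282·t + 385 = 0  ⇒  m = 141² − 45·385 = 2556
m = 2556 > 0,  v_rel·d = 141 > 0  ⇒  inside

inside=yes margin=2556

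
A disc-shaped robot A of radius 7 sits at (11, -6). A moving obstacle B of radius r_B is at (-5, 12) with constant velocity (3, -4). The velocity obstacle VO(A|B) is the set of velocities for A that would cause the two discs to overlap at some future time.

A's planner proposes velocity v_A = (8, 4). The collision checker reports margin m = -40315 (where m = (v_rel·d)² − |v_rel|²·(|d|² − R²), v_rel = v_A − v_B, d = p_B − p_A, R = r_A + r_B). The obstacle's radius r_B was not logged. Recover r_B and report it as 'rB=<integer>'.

m = -40315
d = (-16, 18);  v_rel = (5, 8),  |v_rel|² = 89
v_rel×d = (5)·(18) − (8)·(-16) = 218
since m = R²·89 − 218²:  R² = (47524 + -40315) / 89 = 81
R = √81 = 9  ⇒  r_B = 9 − 7 = 2

rB=2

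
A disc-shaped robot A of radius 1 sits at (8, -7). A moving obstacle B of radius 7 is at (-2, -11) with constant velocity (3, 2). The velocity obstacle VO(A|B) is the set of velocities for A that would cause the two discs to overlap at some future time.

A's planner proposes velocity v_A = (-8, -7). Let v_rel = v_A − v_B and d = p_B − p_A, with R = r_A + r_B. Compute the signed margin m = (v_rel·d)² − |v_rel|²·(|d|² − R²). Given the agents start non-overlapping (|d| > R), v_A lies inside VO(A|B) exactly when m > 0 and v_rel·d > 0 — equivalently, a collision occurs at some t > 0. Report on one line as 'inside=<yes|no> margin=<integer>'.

d = (-10, -4),  |d|² = 116;  R = 1+7 = 8,  c = 116−8² = 52
v_rel = (-11, -9),  |v_rel|² = 202;  v_rel·d = (-11)·(-10) + (-9)·(-4) = 146
202·t² − 292·t + 52 = 0  ⇒  m = 146² − 202·52 = 10812
m = 10812 > 0,  v_rel·d = 146 > 0  ⇒  inside

inside=yes margin=10812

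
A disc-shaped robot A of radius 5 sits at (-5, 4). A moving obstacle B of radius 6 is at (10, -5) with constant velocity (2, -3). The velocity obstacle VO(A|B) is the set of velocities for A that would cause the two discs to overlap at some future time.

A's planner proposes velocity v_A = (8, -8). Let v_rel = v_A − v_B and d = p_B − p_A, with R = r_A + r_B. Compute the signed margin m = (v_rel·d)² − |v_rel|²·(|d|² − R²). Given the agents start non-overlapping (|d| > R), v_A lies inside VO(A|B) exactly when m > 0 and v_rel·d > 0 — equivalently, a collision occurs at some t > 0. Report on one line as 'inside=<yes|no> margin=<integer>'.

d = (15, -9),  |d|² = 306;  R = 5+6 = 11,  c = 306−11² = 185
v_rel = (6, -5),  |v_rel|² = 61;  v_rel·d = (6)·(15) + (-5)·(-9) = 135
61·t² − 270·t + 185 = 0  ⇒  m = 135² − 61·185 = 6940
m = 6940 > 0,  v_rel·d = 135 > 0  ⇒  inside

inside=yes margin=6940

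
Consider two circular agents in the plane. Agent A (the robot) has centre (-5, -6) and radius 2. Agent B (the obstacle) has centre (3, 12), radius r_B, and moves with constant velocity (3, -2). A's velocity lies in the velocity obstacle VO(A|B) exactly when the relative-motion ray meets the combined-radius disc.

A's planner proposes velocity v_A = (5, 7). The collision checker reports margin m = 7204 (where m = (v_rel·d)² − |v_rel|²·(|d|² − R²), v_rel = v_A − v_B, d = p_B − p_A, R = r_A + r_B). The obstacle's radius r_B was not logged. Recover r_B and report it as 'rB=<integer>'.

m = 7204
d = (8, 18);  v_rel = (2, 9),  |v_rel|² = 85
v_rel×d = (2)·(18) − (9)·(8) = -36
since m = R²·85 − (-36)²:  R² = (1296 + 7204) / 85 = 100
R = √100 = 10  ⇒  r_B = 10 − 2 = 8

rB=8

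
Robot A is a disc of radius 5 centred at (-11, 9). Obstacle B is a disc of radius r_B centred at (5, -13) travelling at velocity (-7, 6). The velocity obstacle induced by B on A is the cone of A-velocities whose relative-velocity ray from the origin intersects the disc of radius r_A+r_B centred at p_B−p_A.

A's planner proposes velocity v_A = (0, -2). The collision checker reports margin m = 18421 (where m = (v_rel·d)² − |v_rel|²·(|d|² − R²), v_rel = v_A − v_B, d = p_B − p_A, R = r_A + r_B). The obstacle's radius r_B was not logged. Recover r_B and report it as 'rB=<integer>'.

m = 18421
d = (16, -22);  v_rel = (7, -8),  |v_rel|² = 113
v_rel×d = (7)·(-22) − (-8)·(16) = -26
since m = R²·113 − (-26)²:  R² = (676 + 18421) / 113 = 169
R = √169 = 13  ⇒  r_B = 13 − 5 = 8

rB=8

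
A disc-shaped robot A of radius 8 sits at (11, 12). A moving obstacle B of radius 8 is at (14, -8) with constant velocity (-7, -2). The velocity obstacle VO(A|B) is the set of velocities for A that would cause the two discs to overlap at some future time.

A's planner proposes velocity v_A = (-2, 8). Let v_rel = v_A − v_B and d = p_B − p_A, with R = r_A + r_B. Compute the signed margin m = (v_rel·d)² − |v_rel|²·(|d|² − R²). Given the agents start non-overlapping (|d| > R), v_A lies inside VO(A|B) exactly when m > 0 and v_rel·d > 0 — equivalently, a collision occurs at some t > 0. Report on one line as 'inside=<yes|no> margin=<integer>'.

d = (3, -20),  |d|² = 409;  R = 8+8 = 16,  c = 409−16² = 153
v_rel = (5, 10),  |v_rel|² = 125;  v_rel·d = (5)·(3) + (10)·(-20) = -185
125·t² + 370·t + 153 = 0  ⇒  m = (-185)² − 125·153 = 15100
m = 15100 > 0,  v_rel·d = -185 < 0  ⇒  outside

inside=no margin=15100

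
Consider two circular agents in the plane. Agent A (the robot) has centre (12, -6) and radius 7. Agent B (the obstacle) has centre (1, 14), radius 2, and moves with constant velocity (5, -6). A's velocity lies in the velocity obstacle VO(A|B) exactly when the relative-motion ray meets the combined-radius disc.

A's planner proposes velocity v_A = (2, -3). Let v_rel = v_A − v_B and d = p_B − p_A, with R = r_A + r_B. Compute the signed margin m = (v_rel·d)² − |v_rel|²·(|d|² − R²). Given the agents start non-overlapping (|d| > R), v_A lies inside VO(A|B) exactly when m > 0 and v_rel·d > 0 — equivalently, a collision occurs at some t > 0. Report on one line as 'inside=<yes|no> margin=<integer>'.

d = (-11, 20),  |d|² = 521;  R = 7+2 = 9,  c = 521−9² = 440
v_rel = (-3, 3),  |v_rel|² = 18;  v_rel·d = (-3)·(-11) + (3)·(20) = 93
18·t² − 186·t + 440 = 0  ⇒  m = 93² − 18·440 = 729
m = 729 > 0,  v_rel·d = 93 > 0  ⇒  inside

inside=yes margin=729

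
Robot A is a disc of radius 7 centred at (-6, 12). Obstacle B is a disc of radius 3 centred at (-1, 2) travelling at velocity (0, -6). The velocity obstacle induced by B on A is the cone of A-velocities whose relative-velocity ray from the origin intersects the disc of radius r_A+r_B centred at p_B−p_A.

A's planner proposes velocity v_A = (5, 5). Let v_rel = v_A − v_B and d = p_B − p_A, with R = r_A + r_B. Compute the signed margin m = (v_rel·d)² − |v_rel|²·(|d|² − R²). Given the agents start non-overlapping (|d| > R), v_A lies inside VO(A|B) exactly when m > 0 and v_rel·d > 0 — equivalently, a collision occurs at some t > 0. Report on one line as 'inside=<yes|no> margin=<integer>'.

d = (5, -10),  |d|² = 125;  R = 7+3 = 10,  c = 125−10² = 25
v_rel = (5, 11),  |v_rel|² = 146;  v_rel·d = (5)·(5) + (11)·(-10) = -85
146·t² + 170·t + 25 = 0  ⇒  m = (-85)² − 146·25 = 3575
m = 3575 > 0,  v_rel·d = -85 < 0  ⇒  outside

inside=no margin=3575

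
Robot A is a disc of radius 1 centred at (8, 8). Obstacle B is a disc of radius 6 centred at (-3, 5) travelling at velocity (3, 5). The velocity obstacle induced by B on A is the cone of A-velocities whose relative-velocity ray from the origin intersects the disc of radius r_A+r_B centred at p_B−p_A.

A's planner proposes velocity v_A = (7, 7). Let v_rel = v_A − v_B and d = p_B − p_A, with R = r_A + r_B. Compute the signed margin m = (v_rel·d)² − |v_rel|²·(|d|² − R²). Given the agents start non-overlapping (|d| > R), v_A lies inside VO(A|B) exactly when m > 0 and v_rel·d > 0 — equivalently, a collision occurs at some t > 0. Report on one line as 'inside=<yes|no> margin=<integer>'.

d = (-11, -3),  |d|² = 130;  R = 1+6 = 7,  c = 130−7² = 81
v_rel = (4, 2),  |v_rel|² = 20;  v_rel·d = (4)·(-11) + (2)·(-3) = -50
20·t² + 100·t + 81 = 0  ⇒  m = (-50)² − 20·81 = 880
m = 880 > 0,  v_rel·d = -50 < 0  ⇒  outside

inside=no margin=880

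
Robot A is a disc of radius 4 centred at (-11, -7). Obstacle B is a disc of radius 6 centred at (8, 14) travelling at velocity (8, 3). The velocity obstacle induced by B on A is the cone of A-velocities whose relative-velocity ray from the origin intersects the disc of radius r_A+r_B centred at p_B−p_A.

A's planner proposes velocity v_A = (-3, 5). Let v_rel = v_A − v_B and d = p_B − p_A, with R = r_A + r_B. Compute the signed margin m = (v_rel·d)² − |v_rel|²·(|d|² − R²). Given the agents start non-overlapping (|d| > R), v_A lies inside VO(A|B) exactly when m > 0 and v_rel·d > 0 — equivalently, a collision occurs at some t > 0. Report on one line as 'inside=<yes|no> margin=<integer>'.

d = (19, 21),  |d|² = 802;  R = 4+6 = 10,  c = 802−10² = 702
v_rel = (-11, 2),  |v_rel|² = 125;  v_rel·d = (-11)·(19) + (2)·(21) = -167
125·t² + 334·t + 702 = 0  ⇒  m = (-167)² − 125·702 = -59861
m = -59861 < 0,  v_rel·d = -167 < 0  ⇒  outside

inside=no margin=-59861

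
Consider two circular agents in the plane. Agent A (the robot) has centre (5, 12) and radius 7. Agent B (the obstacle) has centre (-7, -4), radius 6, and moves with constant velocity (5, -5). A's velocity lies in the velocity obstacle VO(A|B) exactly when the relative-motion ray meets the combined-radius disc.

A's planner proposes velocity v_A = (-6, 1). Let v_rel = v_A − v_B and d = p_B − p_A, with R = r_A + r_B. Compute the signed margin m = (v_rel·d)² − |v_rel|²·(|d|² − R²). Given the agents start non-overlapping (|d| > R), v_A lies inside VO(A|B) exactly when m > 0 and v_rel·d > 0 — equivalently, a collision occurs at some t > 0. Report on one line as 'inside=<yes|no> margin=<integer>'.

d = (-12, -16),  |d|² = 400;  R = 7+6 = 13,  c = 400−13² = 231
v_rel = (-11, 6),  |v_rel|² = 157;  v_rel·d = (-11)·(-12) + (6)·(-16) = 36
157·t² − 72·t + 231 = 0  ⇒  m = 36² − 157·231 = -34971
m = -34971 < 0,  v_rel·d = 36 > 0  ⇒  outside

inside=no margin=-34971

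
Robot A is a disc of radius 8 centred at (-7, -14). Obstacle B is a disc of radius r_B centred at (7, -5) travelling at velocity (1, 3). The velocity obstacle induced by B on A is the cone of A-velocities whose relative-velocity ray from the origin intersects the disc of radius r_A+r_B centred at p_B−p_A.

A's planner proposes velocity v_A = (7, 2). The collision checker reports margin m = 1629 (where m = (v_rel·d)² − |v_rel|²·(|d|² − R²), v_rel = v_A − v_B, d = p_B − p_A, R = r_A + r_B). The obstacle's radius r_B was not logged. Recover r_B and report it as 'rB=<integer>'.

m = 1629
d = (14, 9);  v_rel = (6, -1),  |v_rel|² = 37
v_rel×d = (6)·(9) − (-1)·(14) = 68
since m = R²·37 − 68²:  R² = (4624 + 1629) / 37 = 169
R = √169 = 13  ⇒  r_B = 13 − 8 = 5

rB=5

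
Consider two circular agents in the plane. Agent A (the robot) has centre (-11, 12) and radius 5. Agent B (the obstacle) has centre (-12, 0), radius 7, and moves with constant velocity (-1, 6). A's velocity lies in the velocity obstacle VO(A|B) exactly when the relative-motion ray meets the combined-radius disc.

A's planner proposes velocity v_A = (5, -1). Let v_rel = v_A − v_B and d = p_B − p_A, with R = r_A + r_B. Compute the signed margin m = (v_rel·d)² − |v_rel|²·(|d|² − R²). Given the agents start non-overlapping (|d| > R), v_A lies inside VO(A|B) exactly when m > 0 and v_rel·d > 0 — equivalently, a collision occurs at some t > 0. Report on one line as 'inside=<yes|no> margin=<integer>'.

d = (-1, -12),  |d|² = 145;  R = 5+7 = 12,  c = 145−12² = 1
v_rel = (6, -7),  |v_rel|² = 85;  v_rel·d = (6)·(-1) + (-7)·(-12) = 78
85·t² − 156·t + 1 = 0  ⇒  m = 78² − 85·1 = 5999
m = 5999 > 0,  v_rel·d = 78 > 0  ⇒  inside

inside=yes margin=5999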